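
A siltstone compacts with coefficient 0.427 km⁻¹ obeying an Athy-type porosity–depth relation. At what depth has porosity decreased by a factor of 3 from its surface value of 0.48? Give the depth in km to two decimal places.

2.57 km

φ/φ₀ = 1/3 ⇒ exp(−β·z) = 1/3 ⇒ z = ln(3) / β
z = 1.0986 / 0.427 = 2.573 km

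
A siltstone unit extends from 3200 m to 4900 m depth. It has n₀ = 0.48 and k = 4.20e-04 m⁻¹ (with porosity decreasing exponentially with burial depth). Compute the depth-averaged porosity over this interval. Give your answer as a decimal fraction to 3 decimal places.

Working in km (1 km = 1000 m; k in km⁻¹ = k in m⁻¹ × 1000):
⟨n⟩ = (1/(z₂−z₁)) ∫ n₀ e^(−kz) dz = n₀·(e^(−k·z₁) − e^(−k·z₂)) / (k·(z₂−z₁))
e^(−0.42×3.2) = 0.2608; e^(−0.42×4.9) = 0.1277
⟨n⟩ = 0.48 × (0.2608 − 0.1277) / (0.42 × 1.7) = 0.48 × 0.1864 = 0.0895

0.089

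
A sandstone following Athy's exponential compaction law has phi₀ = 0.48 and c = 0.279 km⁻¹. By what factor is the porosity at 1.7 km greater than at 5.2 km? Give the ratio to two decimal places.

phi(Z₁)/phi(Z₂) = e^(−c·Z₁)/e^(−c·Z₂) = e^{c(Z₂−Z₁)}
= exp(0.279 × 3.5) = exp(0.9765) = 2.6551

2.66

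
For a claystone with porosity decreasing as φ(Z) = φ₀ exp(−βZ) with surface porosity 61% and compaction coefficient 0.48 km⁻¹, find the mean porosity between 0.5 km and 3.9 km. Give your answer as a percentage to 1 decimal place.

⟨φ⟩ = (1/(Z₂−Z₁)) ∫ φ₀ e^(−βZ) dZ = φ₀·(e^(−β·Z₁) − e^(−β·Z₂)) / (β·(Z₂−Z₁))
e^(−0.48×0.5) = 0.7866; e^(−0.48×3.9) = 0.1538
⟨φ⟩ = 0.61 × (0.7866 − 0.1538) / (0.48 × 3.4) = 0.61 × 0.3878 = 0.2365

23.7%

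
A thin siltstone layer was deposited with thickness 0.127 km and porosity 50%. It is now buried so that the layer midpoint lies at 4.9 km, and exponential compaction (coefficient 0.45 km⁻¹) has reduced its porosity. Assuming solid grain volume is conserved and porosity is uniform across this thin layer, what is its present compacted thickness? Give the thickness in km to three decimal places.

Porosity at 4.9 km: phi = 0.5·exp(−0.45×4.9) = 0.0551
Solid-volume conservation: h(1−phi) = h₀(1−phi₀) ⇒ h = h₀·(1−phi₀)/(1−phi)
h = 0.127 × (1 − 0.5)/(1 − 0.0551) = 0.127 × 0.5292 = 0.0672 km

0.067 km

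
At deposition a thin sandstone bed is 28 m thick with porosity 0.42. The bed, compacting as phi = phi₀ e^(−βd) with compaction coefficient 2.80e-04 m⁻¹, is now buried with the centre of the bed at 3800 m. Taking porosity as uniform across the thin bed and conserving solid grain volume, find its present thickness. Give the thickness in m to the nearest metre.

19 m

Working in km (1 km = 1000 m; β in km⁻¹ = β in m⁻¹ × 1000):
Porosity at 3.8 km: phi = 0.42·exp(−0.28×3.8) = 0.1449
Solid-volume conservation: h(1−phi) = h₀(1−phi₀) ⇒ h = h₀·(1−phi₀)/(1−phi)
h = 0.028 × (1 − 0.42)/(1 − 0.1449) = 0.028 × 0.6783 = 0.0190 km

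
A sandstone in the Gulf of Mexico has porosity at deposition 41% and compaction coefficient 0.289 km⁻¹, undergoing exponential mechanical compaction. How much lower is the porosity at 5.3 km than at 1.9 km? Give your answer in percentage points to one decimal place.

14.8 percentage points

phi(1.9) = 0.41·e^(−0.289×1.9) = 0.2368
phi(5.3) = 0.41·e^(−0.289×5.3) = 0.0886
Δphi = 0.2368 − 0.0886 = 0.1481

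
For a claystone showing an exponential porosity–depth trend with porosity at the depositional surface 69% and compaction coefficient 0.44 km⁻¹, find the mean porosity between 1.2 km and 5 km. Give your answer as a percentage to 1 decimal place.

19.8%

⟨phi⟩ = (1/(z₂−z₁)) ∫ phi₀ e^(−kz) dz = phi₀·(e^(−k·z₁) − e^(−k·z₂)) / (k·(z₂−z₁))
e^(−0.44×1.2) = 0.5898; e^(−0.44×5) = 0.1108
⟨phi⟩ = 0.69 × (0.5898 − 0.1108) / (0.44 × 3.8) = 0.69 × 0.2865 = 0.1977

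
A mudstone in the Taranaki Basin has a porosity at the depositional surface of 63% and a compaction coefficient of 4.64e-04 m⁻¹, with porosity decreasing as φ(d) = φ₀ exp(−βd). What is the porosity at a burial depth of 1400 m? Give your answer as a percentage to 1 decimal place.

Working in km (1 km = 1000 m; β in km⁻¹ = β in m⁻¹ × 1000):
φ = φ₀·exp(−β·d) = 0.63 × exp(−0.464 × 1.4) = 0.63 × exp(−0.6496)
  = 0.63 × 0.5223 = 0.3290

32.9%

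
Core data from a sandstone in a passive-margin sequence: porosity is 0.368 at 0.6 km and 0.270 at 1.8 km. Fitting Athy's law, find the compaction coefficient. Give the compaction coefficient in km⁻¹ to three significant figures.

0.258 km⁻¹

Athy: φ(Z) = φ₀ e^(−βZ) ⇒ φ₁/φ₂ = e^{β(Z₂−Z₁)} ⇒ β = ln(φ₁/φ₂)/(Z₂−Z₁)
β = ln(0.368/0.27) / (1.8 − 0.6) = ln(1.363) / 1.2 = 0.3097 / 1.2 = 0.2581 km⁻¹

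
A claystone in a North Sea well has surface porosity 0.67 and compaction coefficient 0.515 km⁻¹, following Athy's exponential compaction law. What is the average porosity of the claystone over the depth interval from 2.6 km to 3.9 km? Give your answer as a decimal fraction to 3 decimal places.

⟨phi⟩ = (1/(Z₂−Z₁)) ∫ phi₀ e^(−cZ) dZ = phi₀·(e^(−c·Z₁) − e^(−c·Z₂)) / (c·(Z₂−Z₁))
e^(−0.515×2.6) = 0.2621; e^(−0.515×3.9) = 0.1342
⟨phi⟩ = 0.67 × (0.2621 − 0.1342) / (0.515 × 1.3) = 0.67 × 0.1911 = 0.1280

0.128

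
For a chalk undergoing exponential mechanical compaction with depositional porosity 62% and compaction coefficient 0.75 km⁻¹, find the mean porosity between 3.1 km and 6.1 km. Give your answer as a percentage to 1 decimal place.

⟨φ⟩ = (1/(d₂−d₁)) ∫ φ₀ e^(−kd) dd = φ₀·(e^(−k·d₁) − e^(−k·d₂)) / (k·(d₂−d₁))
e^(−0.75×3.1) = 0.0978; e^(−0.75×6.1) = 0.0103
⟨φ⟩ = 0.62 × (0.0978 − 0.0103) / (0.75 × 3) = 0.62 × 0.0389 = 0.0241

2.4%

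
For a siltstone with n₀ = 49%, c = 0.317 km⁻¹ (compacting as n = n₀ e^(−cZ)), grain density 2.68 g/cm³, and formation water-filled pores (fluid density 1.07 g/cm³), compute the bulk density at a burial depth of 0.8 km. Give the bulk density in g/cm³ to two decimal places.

Porosity at depth: n = 0.49·exp(−0.317×0.8) = 0.49×0.7760 = 0.3802
Bulk density: ρ_b = (1−n)ρ_g + n·ρ_f = 0.6198×2.68 + 0.3802×1.07
       = 1.661 + 0.407 = 2.068 g/cm³

2.07 g/cm³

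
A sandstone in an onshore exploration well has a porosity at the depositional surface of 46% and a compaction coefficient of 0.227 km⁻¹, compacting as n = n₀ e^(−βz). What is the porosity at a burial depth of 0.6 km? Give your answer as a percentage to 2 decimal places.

n = n₀·exp(−β·z) = 0.46 × exp(−0.227 × 0.6) = 0.46 × exp(−0.1362)
  = 0.46 × 0.8727 = 0.4014

40.14%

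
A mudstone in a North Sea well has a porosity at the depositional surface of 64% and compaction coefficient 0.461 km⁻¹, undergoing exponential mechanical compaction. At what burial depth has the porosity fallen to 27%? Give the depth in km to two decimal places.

1.87 km

Invert Athy's law: Z = ln(φ₀/φ) / β
Z = ln(0.64/0.27) / 0.461 = ln(2.37) / 0.461 = 0.8630 / 0.461 = 1.872 km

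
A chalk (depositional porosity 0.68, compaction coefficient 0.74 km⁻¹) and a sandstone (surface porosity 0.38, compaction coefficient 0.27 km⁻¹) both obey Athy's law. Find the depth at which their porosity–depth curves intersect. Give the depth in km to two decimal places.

1.24 km

Set n₀ₐ e^(−cₐd) = n₀ᵦ e^(−cᵦd) ⇒ ln(n₀ₐ/n₀ᵦ) = (cₐ − cᵦ)·d
d = ln(0.68/0.38) / (0.74 − 0.27) = 0.5819 / 0.47 = 1.238 km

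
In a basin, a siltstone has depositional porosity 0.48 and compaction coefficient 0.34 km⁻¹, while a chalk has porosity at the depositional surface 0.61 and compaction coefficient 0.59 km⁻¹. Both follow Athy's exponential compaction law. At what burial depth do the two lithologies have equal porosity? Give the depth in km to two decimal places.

Set n₀ₐ e^(−kₐz) = n₀ᵦ e^(−kᵦz) ⇒ ln(n₀ₐ/n₀ᵦ) = (kₐ − kᵦ)·z
z = ln(0.48/0.61) / (0.34 − 0.59) = -0.2397 / -0.25 = 0.959 km

0.96 km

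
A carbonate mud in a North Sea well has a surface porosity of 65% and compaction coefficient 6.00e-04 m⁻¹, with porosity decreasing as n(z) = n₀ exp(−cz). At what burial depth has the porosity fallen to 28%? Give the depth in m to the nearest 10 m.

Working in km (1 km = 1000 m; c in km⁻¹ = c in m⁻¹ × 1000):
Invert Athy's law: z = ln(n₀/n) / c
z = ln(0.65/0.28) / 0.6 = ln(2.321) / 0.6 = 0.8422 / 0.6 = 1.404 km

1400 m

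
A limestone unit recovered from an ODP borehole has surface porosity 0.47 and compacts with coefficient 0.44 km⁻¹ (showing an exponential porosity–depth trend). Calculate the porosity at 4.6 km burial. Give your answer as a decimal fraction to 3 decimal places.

φ = φ₀·exp(−c·z) = 0.47 × exp(−0.44 × 4.6) = 0.47 × exp(−2.024)
  = 0.47 × 0.1321 = 0.0621

0.062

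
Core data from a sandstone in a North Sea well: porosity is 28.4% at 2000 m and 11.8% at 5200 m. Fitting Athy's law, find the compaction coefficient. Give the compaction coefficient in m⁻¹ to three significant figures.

Working in km (1 km = 1000 m; β in km⁻¹ = β in m⁻¹ × 1000):
Athy: phi(Z) = phi₀ e^(−βZ) ⇒ phi₁/phi₂ = e^{β(Z₂−Z₁)} ⇒ β = ln(phi₁/phi₂)/(Z₂−Z₁)
β = ln(0.284/0.118) / (5.2 − 2) = ln(2.407) / 3.2 = 0.8783 / 3.2 = 0.2745 km⁻¹

0.000274 m⁻¹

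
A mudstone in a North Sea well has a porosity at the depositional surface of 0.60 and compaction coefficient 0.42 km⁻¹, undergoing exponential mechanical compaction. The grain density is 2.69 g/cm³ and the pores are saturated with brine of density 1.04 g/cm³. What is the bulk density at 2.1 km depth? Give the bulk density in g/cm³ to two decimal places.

2.28 g/cm³

Porosity at depth: φ = 0.6·exp(−0.42×2.1) = 0.6×0.4140 = 0.2484
Bulk density: ρ_b = (1−φ)ρ_g + φ·ρ_f = 0.7516×2.69 + 0.2484×1.04
       = 2.022 + 0.258 = 2.280 g/cm³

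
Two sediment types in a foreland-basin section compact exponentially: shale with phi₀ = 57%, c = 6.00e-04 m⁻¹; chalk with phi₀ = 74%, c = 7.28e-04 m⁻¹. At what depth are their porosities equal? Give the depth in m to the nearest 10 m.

Working in km (1 km = 1000 m; c in km⁻¹ = c in m⁻¹ × 1000):
Set phi₀ₐ e^(−cₐz) = phi₀ᵦ e^(−cᵦz) ⇒ ln(phi₀ₐ/phi₀ᵦ) = (cₐ − cᵦ)·z
z = ln(0.57/0.74) / (0.6 − 0.728) = -0.2610 / -0.128 = 2.039 km

2040 m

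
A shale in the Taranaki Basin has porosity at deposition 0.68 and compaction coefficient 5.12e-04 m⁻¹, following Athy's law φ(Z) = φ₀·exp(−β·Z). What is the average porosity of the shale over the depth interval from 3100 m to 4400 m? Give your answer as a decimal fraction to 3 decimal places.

Working in km (1 km = 1000 m; β in km⁻¹ = β in m⁻¹ × 1000):
⟨φ⟩ = (1/(Z₂−Z₁)) ∫ φ₀ e^(−βZ) dZ = φ₀·(e^(−β·Z₁) − e^(−β·Z₂)) / (β·(Z₂−Z₁))
e^(−0.512×3.1) = 0.2045; e^(−0.512×4.4) = 0.1051
⟨φ⟩ = 0.68 × (0.2045 − 0.1051) / (0.512 × 1.3) = 0.68 × 0.1493 = 0.1015

0.102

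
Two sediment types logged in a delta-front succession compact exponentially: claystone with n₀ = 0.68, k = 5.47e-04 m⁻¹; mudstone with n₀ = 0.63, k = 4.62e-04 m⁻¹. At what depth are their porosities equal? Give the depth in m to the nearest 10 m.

Working in km (1 km = 1000 m; k in km⁻¹ = k in m⁻¹ × 1000):
Set n₀ₐ e^(−kₐz) = n₀ᵦ e^(−kᵦz) ⇒ ln(n₀ₐ/n₀ᵦ) = (kₐ − kᵦ)·z
z = ln(0.68/0.63) / (0.547 − 0.462) = 0.0764 / 0.085 = 0.899 km

900 m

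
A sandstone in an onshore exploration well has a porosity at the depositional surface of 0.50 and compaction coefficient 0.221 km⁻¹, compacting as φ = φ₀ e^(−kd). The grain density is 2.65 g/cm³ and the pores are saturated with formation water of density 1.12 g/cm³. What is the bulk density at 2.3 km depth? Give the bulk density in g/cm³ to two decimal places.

2.19 g/cm³

Porosity at depth: φ = 0.5·exp(−0.221×2.3) = 0.5×0.6015 = 0.3008
Bulk density: ρ_b = (1−φ)ρ_g + φ·ρ_f = 0.6992×2.65 + 0.3008×1.12
       = 1.853 + 0.337 = 2.190 g/cm³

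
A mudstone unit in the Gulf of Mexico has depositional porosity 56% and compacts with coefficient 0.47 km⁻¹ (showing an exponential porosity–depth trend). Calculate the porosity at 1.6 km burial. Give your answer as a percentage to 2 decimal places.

n = n₀·exp(−β·d) = 0.56 × exp(−0.47 × 1.6) = 0.56 × exp(−0.752)
  = 0.56 × 0.4714 = 0.2640

26.40%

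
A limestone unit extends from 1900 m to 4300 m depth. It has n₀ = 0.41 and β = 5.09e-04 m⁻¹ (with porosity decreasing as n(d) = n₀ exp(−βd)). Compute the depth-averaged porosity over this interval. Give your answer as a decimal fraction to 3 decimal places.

Working in km (1 km = 1000 m; β in km⁻¹ = β in m⁻¹ × 1000):
⟨n⟩ = (1/(d₂−d₁)) ∫ n₀ e^(−βd) dd = n₀·(e^(−β·d₁) − e^(−β·d₂)) / (β·(d₂−d₁))
e^(−0.509×1.9) = 0.3802; e^(−0.509×4.3) = 0.1121
⟨n⟩ = 0.41 × (0.3802 − 0.1121) / (0.509 × 2.4) = 0.41 × 0.2195 = 0.0900

0.090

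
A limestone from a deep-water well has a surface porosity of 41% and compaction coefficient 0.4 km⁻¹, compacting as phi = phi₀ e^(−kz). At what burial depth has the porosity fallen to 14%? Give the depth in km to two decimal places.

2.69 km

Invert Athy's law: z = ln(phi₀/phi) / k
z = ln(0.41/0.14) / 0.4 = ln(2.929) / 0.4 = 1.0745 / 0.4 = 2.686 km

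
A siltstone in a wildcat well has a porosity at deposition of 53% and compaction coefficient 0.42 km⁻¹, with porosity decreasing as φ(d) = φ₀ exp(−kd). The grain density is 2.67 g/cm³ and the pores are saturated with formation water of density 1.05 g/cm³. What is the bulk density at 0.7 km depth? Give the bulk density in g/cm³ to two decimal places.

2.03 g/cm³

Porosity at depth: φ = 0.53·exp(−0.42×0.7) = 0.53×0.7453 = 0.3950
Bulk density: ρ_b = (1−φ)ρ_g + φ·ρ_f = 0.6050×2.67 + 0.3950×1.05
       = 1.615 + 0.415 = 2.030 g/cm³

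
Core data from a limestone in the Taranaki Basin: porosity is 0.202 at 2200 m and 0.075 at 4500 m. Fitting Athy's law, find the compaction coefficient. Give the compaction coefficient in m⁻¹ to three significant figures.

0.000431 m⁻¹

Working in km (1 km = 1000 m; β in km⁻¹ = β in m⁻¹ × 1000):
Athy: phi(Z) = phi₀ e^(−βZ) ⇒ phi₁/phi₂ = e^{β(Z₂−Z₁)} ⇒ β = ln(phi₁/phi₂)/(Z₂−Z₁)
β = ln(0.202/0.075) / (4.5 − 2.2) = ln(2.693) / 2.3 = 0.9908 / 2.3 = 0.4308 km⁻¹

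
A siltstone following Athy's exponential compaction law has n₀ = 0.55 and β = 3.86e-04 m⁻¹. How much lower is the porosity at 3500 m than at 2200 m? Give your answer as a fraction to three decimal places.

0.093

Working in km (1 km = 1000 m; β in km⁻¹ = β in m⁻¹ × 1000):
n(2.2) = 0.55·e^(−0.386×2.2) = 0.2353
n(3.5) = 0.55·e^(−0.386×3.5) = 0.1424
Δn = 0.2353 − 0.1424 = 0.0928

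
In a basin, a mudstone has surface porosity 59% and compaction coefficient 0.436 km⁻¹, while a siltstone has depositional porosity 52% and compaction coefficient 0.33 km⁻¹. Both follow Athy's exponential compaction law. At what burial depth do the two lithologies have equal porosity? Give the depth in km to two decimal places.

Set phi₀ₐ e^(−kₐz) = phi₀ᵦ e^(−kᵦz) ⇒ ln(phi₀ₐ/phi₀ᵦ) = (kₐ − kᵦ)·z
z = ln(0.59/0.52) / (0.436 − 0.33) = 0.1263 / 0.106 = 1.191 km

1.19 km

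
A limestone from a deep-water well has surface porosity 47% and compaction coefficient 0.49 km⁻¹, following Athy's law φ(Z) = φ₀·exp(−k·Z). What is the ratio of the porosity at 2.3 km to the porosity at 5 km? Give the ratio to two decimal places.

φ(Z₁)/φ(Z₂) = e^(−k·Z₁)/e^(−k·Z₂) = e^{k(Z₂−Z₁)}
= exp(0.49 × 2.7) = exp(1.323) = 3.7547

3.75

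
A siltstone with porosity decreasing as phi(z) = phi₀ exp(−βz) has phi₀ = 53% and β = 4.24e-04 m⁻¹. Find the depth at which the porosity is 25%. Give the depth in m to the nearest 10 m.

Working in km (1 km = 1000 m; β in km⁻¹ = β in m⁻¹ × 1000):
Invert Athy's law: z = ln(phi₀/phi) / β
z = ln(0.53/0.25) / 0.424 = ln(2.12) / 0.424 = 0.7514 / 0.424 = 1.772 km

1770 m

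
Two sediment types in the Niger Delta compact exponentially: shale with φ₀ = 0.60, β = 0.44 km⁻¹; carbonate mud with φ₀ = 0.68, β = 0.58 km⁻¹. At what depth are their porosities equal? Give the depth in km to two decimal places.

Set φ₀ₐ e^(−βₐz) = φ₀ᵦ e^(−βᵦz) ⇒ ln(φ₀ₐ/φ₀ᵦ) = (βₐ − βᵦ)·z
z = ln(0.6/0.68) / (0.44 − 0.58) = -0.1252 / -0.14 = 0.894 km

0.89 km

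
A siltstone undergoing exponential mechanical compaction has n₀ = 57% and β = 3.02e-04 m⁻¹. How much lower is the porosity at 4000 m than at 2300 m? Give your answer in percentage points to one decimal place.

11.4 percentage points

Working in km (1 km = 1000 m; β in km⁻¹ = β in m⁻¹ × 1000):
n(2.3) = 0.57·e^(−0.302×2.3) = 0.2846
n(4) = 0.57·e^(−0.302×4) = 0.1703
Δn = 0.2846 − 0.1703 = 0.1143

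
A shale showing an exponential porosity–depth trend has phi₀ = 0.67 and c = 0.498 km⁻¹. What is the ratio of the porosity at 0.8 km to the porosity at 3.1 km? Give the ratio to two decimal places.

phi(d₁)/phi(d₂) = e^(−c·d₁)/e^(−c·d₂) = e^{c(d₂−d₁)}
= exp(0.498 × 2.3) = exp(1.145) = 3.1437

3.14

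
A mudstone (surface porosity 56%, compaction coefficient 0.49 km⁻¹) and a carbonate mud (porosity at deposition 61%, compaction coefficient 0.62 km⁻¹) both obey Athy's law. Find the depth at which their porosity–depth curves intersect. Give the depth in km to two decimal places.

Set φ₀ₐ e^(−kₐz) = φ₀ᵦ e^(−kᵦz) ⇒ ln(φ₀ₐ/φ₀ᵦ) = (kₐ − kᵦ)·z
z = ln(0.56/0.61) / (0.49 − 0.62) = -0.0855 / -0.13 = 0.658 km

0.66 km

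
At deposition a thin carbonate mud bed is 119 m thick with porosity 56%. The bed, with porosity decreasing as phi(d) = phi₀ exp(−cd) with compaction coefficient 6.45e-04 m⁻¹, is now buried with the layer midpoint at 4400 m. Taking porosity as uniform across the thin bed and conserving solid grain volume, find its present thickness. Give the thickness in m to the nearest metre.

54 m

Working in km (1 km = 1000 m; c in km⁻¹ = c in m⁻¹ × 1000):
Porosity at 4.4 km: phi = 0.56·exp(−0.645×4.4) = 0.0328
Solid-volume conservation: h(1−phi) = h₀(1−phi₀) ⇒ h = h₀·(1−phi₀)/(1−phi)
h = 0.119 × (1 − 0.56)/(1 − 0.0328) = 0.119 × 0.4549 = 0.0541 km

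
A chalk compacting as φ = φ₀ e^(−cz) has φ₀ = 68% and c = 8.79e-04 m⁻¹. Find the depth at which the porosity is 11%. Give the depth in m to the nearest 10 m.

2070 m

Working in km (1 km = 1000 m; c in km⁻¹ = c in m⁻¹ × 1000):
Invert Athy's law: z = ln(φ₀/φ) / c
z = ln(0.68/0.11) / 0.879 = ln(6.182) / 0.879 = 1.8216 / 0.879 = 2.072 km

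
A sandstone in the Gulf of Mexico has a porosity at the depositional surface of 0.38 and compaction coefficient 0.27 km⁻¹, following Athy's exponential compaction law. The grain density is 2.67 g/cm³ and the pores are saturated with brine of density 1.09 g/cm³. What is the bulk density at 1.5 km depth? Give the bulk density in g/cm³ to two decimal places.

2.27 g/cm³

Porosity at depth: phi = 0.38·exp(−0.27×1.5) = 0.38×0.6670 = 0.2535
Bulk density: ρ_b = (1−phi)ρ_g + phi·ρ_f = 0.7465×2.67 + 0.2535×1.09
       = 1.993 + 0.276 = 2.270 g/cm³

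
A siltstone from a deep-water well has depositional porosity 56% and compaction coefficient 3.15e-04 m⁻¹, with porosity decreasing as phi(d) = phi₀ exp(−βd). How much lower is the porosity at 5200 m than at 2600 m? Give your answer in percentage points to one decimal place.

13.8 percentage points

Working in km (1 km = 1000 m; β in km⁻¹ = β in m⁻¹ × 1000):
phi(2.6) = 0.56·e^(−0.315×2.6) = 0.2469
phi(5.2) = 0.56·e^(−0.315×5.2) = 0.1088
Δphi = 0.2469 − 0.1088 = 0.1380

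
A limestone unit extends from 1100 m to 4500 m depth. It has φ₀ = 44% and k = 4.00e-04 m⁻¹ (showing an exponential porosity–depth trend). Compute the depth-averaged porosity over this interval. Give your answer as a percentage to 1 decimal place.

Working in km (1 km = 1000 m; k in km⁻¹ = k in m⁻¹ × 1000):
⟨φ⟩ = (1/(z₂−z₁)) ∫ φ₀ e^(−kz) dz = φ₀·(e^(−k·z₁) − e^(−k·z₂)) / (k·(z₂−z₁))
e^(−0.4×1.1) = 0.6440; e^(−0.4×4.5) = 0.1653
⟨φ⟩ = 0.44 × (0.6440 − 0.1653) / (0.4 × 3.4) = 0.44 × 0.3520 = 0.1549

15.5%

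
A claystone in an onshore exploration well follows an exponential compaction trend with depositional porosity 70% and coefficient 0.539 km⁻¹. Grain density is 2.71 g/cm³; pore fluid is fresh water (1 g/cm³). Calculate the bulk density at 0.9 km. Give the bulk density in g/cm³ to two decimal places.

1.97 g/cm³

Porosity at depth: phi = 0.7·exp(−0.539×0.9) = 0.7×0.6156 = 0.4309
Bulk density: ρ_b = (1−phi)ρ_g + phi·ρ_f = 0.5691×2.71 + 0.4309×1
       = 1.542 + 0.431 = 1.973 g/cm³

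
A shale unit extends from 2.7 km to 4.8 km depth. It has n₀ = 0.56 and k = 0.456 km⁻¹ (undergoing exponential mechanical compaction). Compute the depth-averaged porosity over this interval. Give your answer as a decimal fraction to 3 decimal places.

0.105

⟨n⟩ = (1/(d₂−d₁)) ∫ n₀ e^(−kd) dd = n₀·(e^(−k·d₁) − e^(−k·d₂)) / (k·(d₂−d₁))
e^(−0.456×2.7) = 0.2919; e^(−0.456×4.8) = 0.1121
⟨n⟩ = 0.56 × (0.2919 − 0.1121) / (0.456 × 2.1) = 0.56 × 0.1879 = 0.1052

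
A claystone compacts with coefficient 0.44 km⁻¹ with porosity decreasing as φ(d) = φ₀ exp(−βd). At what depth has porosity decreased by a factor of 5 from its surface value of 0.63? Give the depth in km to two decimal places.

φ/φ₀ = 1/5 ⇒ exp(−β·d) = 1/5 ⇒ d = ln(5) / β
d = 1.6094 / 0.44 = 3.658 km

3.66 km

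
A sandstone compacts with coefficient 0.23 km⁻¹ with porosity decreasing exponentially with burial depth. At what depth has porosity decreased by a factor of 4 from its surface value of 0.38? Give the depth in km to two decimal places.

φ/φ₀ = 1/4 ⇒ exp(−β·d) = 1/4 ⇒ d = ln(4) / β
d = 1.3863 / 0.23 = 6.027 km

6.03 km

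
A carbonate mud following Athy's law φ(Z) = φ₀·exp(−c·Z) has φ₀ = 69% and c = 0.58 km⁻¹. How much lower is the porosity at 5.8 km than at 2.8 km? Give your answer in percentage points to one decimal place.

11.2 percentage points

φ(2.8) = 0.69·e^(−0.58×2.8) = 0.1360
φ(5.8) = 0.69·e^(−0.58×5.8) = 0.0239
Δφ = 0.1360 − 0.0239 = 0.1121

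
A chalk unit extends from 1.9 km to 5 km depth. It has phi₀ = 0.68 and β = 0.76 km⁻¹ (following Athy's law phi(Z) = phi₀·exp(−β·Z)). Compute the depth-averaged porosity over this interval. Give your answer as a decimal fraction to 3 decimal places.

0.062

⟨phi⟩ = (1/(Z₂−Z₁)) ∫ phi₀ e^(−βZ) dZ = phi₀·(e^(−β·Z₁) − e^(−β·Z₂)) / (β·(Z₂−Z₁))
e^(−0.76×1.9) = 0.2360; e^(−0.76×5) = 0.0224
⟨phi⟩ = 0.68 × (0.2360 − 0.0224) / (0.76 × 3.1) = 0.68 × 0.0907 = 0.0617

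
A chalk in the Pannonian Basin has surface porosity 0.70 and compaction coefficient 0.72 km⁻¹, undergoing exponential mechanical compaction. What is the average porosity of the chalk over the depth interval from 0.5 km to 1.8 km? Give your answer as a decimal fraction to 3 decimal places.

⟨phi⟩ = (1/(z₂−z₁)) ∫ phi₀ e^(−cz) dz = phi₀·(e^(−c·z₁) − e^(−c·z₂)) / (c·(z₂−z₁))
e^(−0.72×0.5) = 0.6977; e^(−0.72×1.8) = 0.2736
⟨phi⟩ = 0.7 × (0.6977 − 0.2736) / (0.72 × 1.3) = 0.7 × 0.4530 = 0.3171

0.317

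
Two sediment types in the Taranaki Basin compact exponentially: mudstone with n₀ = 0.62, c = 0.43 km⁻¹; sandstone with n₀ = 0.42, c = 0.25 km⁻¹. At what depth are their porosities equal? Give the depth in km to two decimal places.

Set n₀ₐ e^(−cₐd) = n₀ᵦ e^(−cᵦd) ⇒ ln(n₀ₐ/n₀ᵦ) = (cₐ − cᵦ)·d
d = ln(0.62/0.42) / (0.43 − 0.25) = 0.3895 / 0.18 = 2.164 km

2.16 km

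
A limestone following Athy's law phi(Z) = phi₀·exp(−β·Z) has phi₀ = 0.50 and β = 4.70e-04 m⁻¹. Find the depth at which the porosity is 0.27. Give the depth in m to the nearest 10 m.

Working in km (1 km = 1000 m; β in km⁻¹ = β in m⁻¹ × 1000):
Invert Athy's law: Z = ln(phi₀/phi) / β
Z = ln(0.5/0.27) / 0.47 = ln(1.852) / 0.47 = 0.6162 / 0.47 = 1.311 km

1310 m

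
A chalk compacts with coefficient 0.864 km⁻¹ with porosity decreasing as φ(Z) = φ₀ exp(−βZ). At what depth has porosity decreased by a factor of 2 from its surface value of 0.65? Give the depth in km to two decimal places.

0.80 km

φ/φ₀ = 1/2 ⇒ exp(−β·Z) = 1/2 ⇒ Z = ln(2) / β
Z = 0.6931 / 0.864 = 0.802 km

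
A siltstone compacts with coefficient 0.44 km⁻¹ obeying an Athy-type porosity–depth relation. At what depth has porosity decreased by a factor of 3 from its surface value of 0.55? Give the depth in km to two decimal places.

2.50 km

n/n₀ = 1/3 ⇒ exp(−β·Z) = 1/3 ⇒ Z = ln(3) / β
Z = 1.0986 / 0.44 = 2.497 km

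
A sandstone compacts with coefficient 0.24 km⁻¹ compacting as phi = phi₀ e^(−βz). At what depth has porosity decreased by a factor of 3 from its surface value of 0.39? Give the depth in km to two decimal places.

phi/phi₀ = 1/3 ⇒ exp(−β·z) = 1/3 ⇒ z = ln(3) / β
z = 1.0986 / 0.24 = 4.578 km

4.58 km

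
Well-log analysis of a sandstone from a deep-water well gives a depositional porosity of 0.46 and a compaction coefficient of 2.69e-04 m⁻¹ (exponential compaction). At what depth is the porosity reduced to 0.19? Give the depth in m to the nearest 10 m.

Working in km (1 km = 1000 m; β in km⁻¹ = β in m⁻¹ × 1000):
Invert Athy's law: z = ln(n₀/n) / β
z = ln(0.46/0.19) / 0.269 = ln(2.421) / 0.269 = 0.8842 / 0.269 = 3.287 km

3290 m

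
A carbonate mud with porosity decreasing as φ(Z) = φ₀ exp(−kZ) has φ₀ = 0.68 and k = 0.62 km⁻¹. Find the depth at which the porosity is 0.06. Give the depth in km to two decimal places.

Invert Athy's law: Z = ln(φ₀/φ) / k
Z = ln(0.68/0.06) / 0.62 = ln(11.33) / 0.62 = 2.4277 / 0.62 = 3.916 km

3.92 km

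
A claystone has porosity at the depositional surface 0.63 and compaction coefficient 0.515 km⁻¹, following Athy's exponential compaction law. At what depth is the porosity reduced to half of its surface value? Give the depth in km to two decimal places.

φ/φ₀ = 1/2 ⇒ exp(−k·d) = 1/2 ⇒ d = ln(2) / k
d = 0.6931 / 0.515 = 1.346 km

1.35 km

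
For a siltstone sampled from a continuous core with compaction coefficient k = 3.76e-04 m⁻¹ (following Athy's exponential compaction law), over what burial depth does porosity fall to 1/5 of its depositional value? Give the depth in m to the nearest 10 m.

Working in km (1 km = 1000 m; k in km⁻¹ = k in m⁻¹ × 1000):
n/n₀ = 1/5 ⇒ exp(−k·z) = 1/5 ⇒ z = ln(5) / k
z = 1.6094 / 0.376 = 4.280 km

4280 m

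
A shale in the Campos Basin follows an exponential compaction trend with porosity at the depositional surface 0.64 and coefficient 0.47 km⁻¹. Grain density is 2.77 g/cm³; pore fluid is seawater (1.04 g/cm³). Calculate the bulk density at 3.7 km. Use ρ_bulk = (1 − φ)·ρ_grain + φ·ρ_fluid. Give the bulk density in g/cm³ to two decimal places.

Porosity at depth: φ = 0.64·exp(−0.47×3.7) = 0.64×0.1757 = 0.1124
Bulk density: ρ_b = (1−φ)ρ_g + φ·ρ_f = 0.8876×2.77 + 0.1124×1.04
       = 2.459 + 0.117 = 2.575 g/cm³

2.58 g/cm³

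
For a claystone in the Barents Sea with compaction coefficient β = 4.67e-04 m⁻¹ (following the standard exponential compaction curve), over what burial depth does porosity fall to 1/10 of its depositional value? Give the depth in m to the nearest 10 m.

4930 m

Working in km (1 km = 1000 m; β in km⁻¹ = β in m⁻¹ × 1000):
n/n₀ = 1/10 ⇒ exp(−β·d) = 1/10 ⇒ d = ln(10) / β
d = 2.3026 / 0.467 = 4.931 km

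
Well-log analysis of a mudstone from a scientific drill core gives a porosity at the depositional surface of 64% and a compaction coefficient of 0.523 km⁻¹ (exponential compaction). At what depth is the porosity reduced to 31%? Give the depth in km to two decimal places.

Invert Athy's law: Z = ln(φ₀/φ) / k
Z = ln(0.64/0.31) / 0.523 = ln(2.065) / 0.523 = 0.7249 / 0.523 = 1.386 km

1.39 km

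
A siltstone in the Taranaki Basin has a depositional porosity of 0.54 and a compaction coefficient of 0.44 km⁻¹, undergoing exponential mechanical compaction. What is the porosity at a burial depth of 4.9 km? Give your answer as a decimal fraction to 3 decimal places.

0.063

φ = φ₀·exp(−β·Z) = 0.54 × exp(−0.44 × 4.9) = 0.54 × exp(−2.156)
  = 0.54 × 0.1158 = 0.0625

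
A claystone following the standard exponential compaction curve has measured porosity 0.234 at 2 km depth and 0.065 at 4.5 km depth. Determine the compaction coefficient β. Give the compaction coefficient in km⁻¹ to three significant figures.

Athy: φ(Z) = φ₀ e^(−βZ) ⇒ φ₁/φ₂ = e^{β(Z₂−Z₁)} ⇒ β = ln(φ₁/φ₂)/(Z₂−Z₁)
β = ln(0.234/0.065) / (4.5 − 2) = ln(3.6) / 2.5 = 1.2809 / 2.5 = 0.5124 km⁻¹

0.512 km⁻¹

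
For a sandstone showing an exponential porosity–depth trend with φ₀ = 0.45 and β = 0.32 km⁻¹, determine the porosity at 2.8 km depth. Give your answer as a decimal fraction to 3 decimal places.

φ = φ₀·exp(−β·d) = 0.45 × exp(−0.32 × 2.8) = 0.45 × exp(−0.896)
  = 0.45 × 0.4082 = 0.1837

0.184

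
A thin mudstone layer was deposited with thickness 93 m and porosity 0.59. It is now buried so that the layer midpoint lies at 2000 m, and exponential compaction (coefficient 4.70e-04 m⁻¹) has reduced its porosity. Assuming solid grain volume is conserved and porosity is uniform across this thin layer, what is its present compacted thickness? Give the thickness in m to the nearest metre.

Working in km (1 km = 1000 m; c in km⁻¹ = c in m⁻¹ × 1000):
Porosity at 2 km: n = 0.59·exp(−0.47×2) = 0.2305
Solid-volume conservation: h(1−n) = h₀(1−n₀) ⇒ h = h₀·(1−n₀)/(1−n)
h = 0.093 × (1 − 0.59)/(1 − 0.2305) = 0.093 × 0.5328 = 0.0495 km

50 m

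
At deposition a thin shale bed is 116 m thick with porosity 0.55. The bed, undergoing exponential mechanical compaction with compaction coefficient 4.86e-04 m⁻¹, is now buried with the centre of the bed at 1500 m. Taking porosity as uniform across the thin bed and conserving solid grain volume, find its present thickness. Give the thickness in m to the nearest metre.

Working in km (1 km = 1000 m; k in km⁻¹ = k in m⁻¹ × 1000):
Porosity at 1.5 km: phi = 0.55·exp(−0.486×1.5) = 0.2653
Solid-volume conservation: h(1−phi) = h₀(1−phi₀) ⇒ h = h₀·(1−phi₀)/(1−phi)
h = 0.116 × (1 − 0.55)/(1 − 0.2653) = 0.116 × 0.6125 = 0.0711 km

71 m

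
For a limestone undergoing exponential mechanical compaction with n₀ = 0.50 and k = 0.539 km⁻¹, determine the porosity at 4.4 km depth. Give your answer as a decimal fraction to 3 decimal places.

n = n₀·exp(−k·z) = 0.5 × exp(−0.539 × 4.4) = 0.5 × exp(−2.372)
  = 0.5 × 0.0933 = 0.0467

0.047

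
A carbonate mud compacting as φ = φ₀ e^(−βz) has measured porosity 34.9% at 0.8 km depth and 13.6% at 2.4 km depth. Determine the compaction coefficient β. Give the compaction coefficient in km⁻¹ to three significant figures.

Athy: φ(z) = φ₀ e^(−βz) ⇒ φ₁/φ₂ = e^{β(z₂−z₁)} ⇒ β = ln(φ₁/φ₂)/(z₂−z₁)
β = ln(0.349/0.136) / (2.4 − 0.8) = ln(2.566) / 1.6 = 0.9424 / 1.6 = 0.589 km⁻¹

0.589 km⁻¹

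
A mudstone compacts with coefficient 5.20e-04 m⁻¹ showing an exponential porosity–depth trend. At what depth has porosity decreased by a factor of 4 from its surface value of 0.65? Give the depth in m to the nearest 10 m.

Working in km (1 km = 1000 m; k in km⁻¹ = k in m⁻¹ × 1000):
n/n₀ = 1/4 ⇒ exp(−k·d) = 1/4 ⇒ d = ln(4) / k
d = 1.3863 / 0.52 = 2.666 km

2670 m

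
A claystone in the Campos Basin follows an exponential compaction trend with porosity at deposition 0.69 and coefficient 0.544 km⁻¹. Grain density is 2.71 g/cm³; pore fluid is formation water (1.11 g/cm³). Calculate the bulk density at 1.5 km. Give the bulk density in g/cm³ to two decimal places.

Porosity at depth: φ = 0.69·exp(−0.544×1.5) = 0.69×0.4422 = 0.3051
Bulk density: ρ_b = (1−φ)ρ_g + φ·ρ_f = 0.6949×2.71 + 0.3051×1.11
       = 1.883 + 0.339 = 2.222 g/cm³

2.22 g/cm³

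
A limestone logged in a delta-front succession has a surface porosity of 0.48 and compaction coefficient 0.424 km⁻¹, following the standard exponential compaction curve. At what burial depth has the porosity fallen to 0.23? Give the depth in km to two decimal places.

1.74 km

Invert Athy's law: d = ln(phi₀/phi) / c
d = ln(0.48/0.23) / 0.424 = ln(2.087) / 0.424 = 0.7357 / 0.424 = 1.735 km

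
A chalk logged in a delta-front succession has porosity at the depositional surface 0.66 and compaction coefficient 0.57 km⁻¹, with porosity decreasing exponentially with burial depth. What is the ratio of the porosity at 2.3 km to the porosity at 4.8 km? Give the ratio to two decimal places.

φ(d₁)/φ(d₂) = e^(−k·d₁)/e^(−k·d₂) = e^{k(d₂−d₁)}
= exp(0.57 × 2.5) = exp(1.425) = 4.1579

4.16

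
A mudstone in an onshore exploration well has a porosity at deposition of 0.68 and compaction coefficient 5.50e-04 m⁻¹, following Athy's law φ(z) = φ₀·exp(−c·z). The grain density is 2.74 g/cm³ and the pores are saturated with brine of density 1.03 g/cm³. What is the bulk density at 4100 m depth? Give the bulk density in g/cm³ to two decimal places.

Working in km (1 km = 1000 m; c in km⁻¹ = c in m⁻¹ × 1000):
Porosity at depth: φ = 0.68·exp(−0.55×4.1) = 0.68×0.1049 = 0.0713
Bulk density: ρ_b = (1−φ)ρ_g + φ·ρ_f = 0.9287×2.74 + 0.0713×1.03
       = 2.545 + 0.073 = 2.618 g/cm³

2.62 g/cm³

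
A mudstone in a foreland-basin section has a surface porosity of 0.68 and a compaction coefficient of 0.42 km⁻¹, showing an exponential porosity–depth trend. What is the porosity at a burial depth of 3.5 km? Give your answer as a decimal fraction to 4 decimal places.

0.1563

n = n₀·exp(−k·Z) = 0.68 × exp(−0.42 × 3.5) = 0.68 × exp(−1.47)
  = 0.68 × 0.2299 = 0.1563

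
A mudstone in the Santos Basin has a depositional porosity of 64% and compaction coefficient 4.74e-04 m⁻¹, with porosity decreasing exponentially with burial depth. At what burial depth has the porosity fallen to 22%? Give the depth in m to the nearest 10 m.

2250 m

Working in km (1 km = 1000 m; c in km⁻¹ = c in m⁻¹ × 1000):
Invert Athy's law: d = ln(n₀/n) / c
d = ln(0.64/0.22) / 0.474 = ln(2.909) / 0.474 = 1.0678 / 0.474 = 2.253 km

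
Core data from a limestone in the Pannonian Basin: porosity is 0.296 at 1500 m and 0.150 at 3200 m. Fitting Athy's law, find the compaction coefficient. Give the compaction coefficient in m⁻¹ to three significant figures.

Working in km (1 km = 1000 m; β in km⁻¹ = β in m⁻¹ × 1000):
Athy: phi(z) = phi₀ e^(−βz) ⇒ phi₁/phi₂ = e^{β(z₂−z₁)} ⇒ β = ln(phi₁/phi₂)/(z₂−z₁)
β = ln(0.296/0.15) / (3.2 − 1.5) = ln(1.973) / 1.7 = 0.6797 / 1.7 = 0.3998 km⁻¹

0.000400 m⁻¹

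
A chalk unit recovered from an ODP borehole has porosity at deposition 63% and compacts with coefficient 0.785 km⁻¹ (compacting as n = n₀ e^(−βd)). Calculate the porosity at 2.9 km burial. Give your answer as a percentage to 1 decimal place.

n = n₀·exp(−β·d) = 0.63 × exp(−0.785 × 2.9) = 0.63 × exp(−2.276)
  = 0.63 × 0.1026 = 0.0647

6.5%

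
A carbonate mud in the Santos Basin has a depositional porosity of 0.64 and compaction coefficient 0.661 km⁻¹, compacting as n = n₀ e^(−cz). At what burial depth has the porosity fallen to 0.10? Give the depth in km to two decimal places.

2.81 km

Invert Athy's law: z = ln(n₀/n) / c
z = ln(0.64/0.1) / 0.661 = ln(6.4) / 0.661 = 1.8563 / 0.661 = 2.808 km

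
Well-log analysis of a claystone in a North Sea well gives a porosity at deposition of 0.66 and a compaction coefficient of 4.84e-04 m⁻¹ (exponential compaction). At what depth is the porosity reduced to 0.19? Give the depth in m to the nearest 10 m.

2570 m

Working in km (1 km = 1000 m; k in km⁻¹ = k in m⁻¹ × 1000):
Invert Athy's law: d = ln(φ₀/φ) / k
d = ln(0.66/0.19) / 0.484 = ln(3.474) / 0.484 = 1.2452 / 0.484 = 2.573 km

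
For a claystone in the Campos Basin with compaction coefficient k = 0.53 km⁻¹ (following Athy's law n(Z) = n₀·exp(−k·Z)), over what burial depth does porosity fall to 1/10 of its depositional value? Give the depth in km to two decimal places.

n/n₀ = 1/10 ⇒ exp(−k·Z) = 1/10 ⇒ Z = ln(10) / k
Z = 2.3026 / 0.53 = 4.345 km

4.34 km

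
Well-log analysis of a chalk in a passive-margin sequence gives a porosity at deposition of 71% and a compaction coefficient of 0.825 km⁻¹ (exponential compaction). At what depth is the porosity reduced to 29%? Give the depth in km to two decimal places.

1.09 km

Invert Athy's law: d = ln(φ₀/φ) / c
d = ln(0.71/0.29) / 0.825 = ln(2.448) / 0.825 = 0.8954 / 0.825 = 1.085 km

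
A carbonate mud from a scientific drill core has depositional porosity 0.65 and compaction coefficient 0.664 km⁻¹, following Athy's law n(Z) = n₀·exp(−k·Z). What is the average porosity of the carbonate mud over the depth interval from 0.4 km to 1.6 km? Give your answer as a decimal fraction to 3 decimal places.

0.344

⟨n⟩ = (1/(Z₂−Z₁)) ∫ n₀ e^(−kZ) dZ = n₀·(e^(−k·Z₁) − e^(−k·Z₂)) / (k·(Z₂−Z₁))
e^(−0.664×0.4) = 0.7667; e^(−0.664×1.6) = 0.3456
⟨n⟩ = 0.65 × (0.7667 − 0.3456) / (0.664 × 1.2) = 0.65 × 0.5285 = 0.3435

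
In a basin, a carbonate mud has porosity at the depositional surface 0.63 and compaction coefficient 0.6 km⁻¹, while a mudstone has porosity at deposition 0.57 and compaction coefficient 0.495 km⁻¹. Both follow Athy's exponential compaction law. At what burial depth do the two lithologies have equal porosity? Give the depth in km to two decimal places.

0.95 km

Set φ₀ₐ e^(−kₐZ) = φ₀ᵦ e^(−kᵦZ) ⇒ ln(φ₀ₐ/φ₀ᵦ) = (kₐ − kᵦ)·Z
Z = ln(0.63/0.57) / (0.6 − 0.495) = 0.1001 / 0.105 = 0.953 km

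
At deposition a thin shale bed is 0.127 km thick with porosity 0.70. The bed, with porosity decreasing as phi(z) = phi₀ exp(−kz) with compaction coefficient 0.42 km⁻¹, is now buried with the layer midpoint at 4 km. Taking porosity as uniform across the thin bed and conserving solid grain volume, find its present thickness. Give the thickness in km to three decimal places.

Porosity at 4 km: phi = 0.7·exp(−0.42×4) = 0.1305
Solid-volume conservation: h(1−phi) = h₀(1−phi₀) ⇒ h = h₀·(1−phi₀)/(1−phi)
h = 0.127 × (1 − 0.7)/(1 − 0.1305) = 0.127 × 0.3450 = 0.0438 km

0.044 km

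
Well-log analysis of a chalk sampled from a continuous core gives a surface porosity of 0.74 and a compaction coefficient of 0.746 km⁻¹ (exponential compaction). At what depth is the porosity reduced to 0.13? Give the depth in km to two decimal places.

Invert Athy's law: d = ln(phi₀/phi) / β
d = ln(0.74/0.13) / 0.746 = ln(5.692) / 0.746 = 1.7391 / 0.746 = 2.331 km

2.33 km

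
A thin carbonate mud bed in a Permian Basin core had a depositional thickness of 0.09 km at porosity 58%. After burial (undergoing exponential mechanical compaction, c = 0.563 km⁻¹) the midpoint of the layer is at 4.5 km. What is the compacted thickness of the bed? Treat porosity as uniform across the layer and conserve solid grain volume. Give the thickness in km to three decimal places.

0.040 km

Porosity at 4.5 km: phi = 0.58·exp(−0.563×4.5) = 0.0460
Solid-volume conservation: h(1−phi) = h₀(1−phi₀) ⇒ h = h₀·(1−phi₀)/(1−phi)
h = 0.09 × (1 − 0.58)/(1 − 0.0460) = 0.09 × 0.4403 = 0.0396 km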